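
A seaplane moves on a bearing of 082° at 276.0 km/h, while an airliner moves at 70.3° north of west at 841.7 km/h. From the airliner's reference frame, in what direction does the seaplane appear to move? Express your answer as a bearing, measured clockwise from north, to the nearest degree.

144°

Taking east as x and north as y: seaplane velocity = (273.314, 38.412) km/h; airliner velocity = (-283.733, 792.436) km/h.
Velocity of seaplane relative to airliner = (273.314, 38.412) − (-283.733, 792.436) = (557.047, -754.024) km/h.
Bearing = atan2(557.05, -754.02) = 143.54° clockwise from north.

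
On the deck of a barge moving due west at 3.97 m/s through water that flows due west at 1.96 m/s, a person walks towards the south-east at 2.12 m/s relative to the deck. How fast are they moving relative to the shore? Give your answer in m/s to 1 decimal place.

In east/north components (m/s): person relative to barge = (1.499, -1.499); barge relative to water = (-3.970, 0.000); water relative to ground = (-1.960, 0.000).
Sum = (-4.431, -1.499) m/s.
Speed = |(-4.431, -1.499)| = 4.678 m/s.

4.7 m/s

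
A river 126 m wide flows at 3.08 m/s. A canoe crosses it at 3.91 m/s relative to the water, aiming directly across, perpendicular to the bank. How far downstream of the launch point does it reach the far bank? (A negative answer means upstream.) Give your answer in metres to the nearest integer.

99 m

Perpendicular speed = 3.910 m/s; crossing time = 126 / 3.910 = 32.225 s.
Net downstream speed = 3.080 m/s.
Drift = 3.080 × 32.225 = 99.253 m (downstream).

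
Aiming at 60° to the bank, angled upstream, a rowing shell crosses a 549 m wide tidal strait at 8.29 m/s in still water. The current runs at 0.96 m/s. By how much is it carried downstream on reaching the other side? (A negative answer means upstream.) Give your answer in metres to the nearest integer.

Perpendicular speed = 7.179 m/s; crossing time = 549 / 7.179 = 76.469 s.
Net downstream speed = -3.185 m/s.
Drift = -3.185 × 76.469 = -243.555 m (upstream).

-244 m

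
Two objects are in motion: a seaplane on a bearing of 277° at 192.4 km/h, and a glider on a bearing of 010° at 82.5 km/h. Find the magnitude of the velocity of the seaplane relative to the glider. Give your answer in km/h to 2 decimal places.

213.27 km/h

Taking east as x and north as y: seaplane velocity = (-190.966, 23.448) km/h; glider velocity = (14.326, 81.247) km/h.
Velocity of seaplane relative to glider = (-190.966, 23.448) − (14.326, 81.247) = (-205.292, -57.799) km/h.
Magnitude = |(-205.292, -57.799)| = 213.273 km/h.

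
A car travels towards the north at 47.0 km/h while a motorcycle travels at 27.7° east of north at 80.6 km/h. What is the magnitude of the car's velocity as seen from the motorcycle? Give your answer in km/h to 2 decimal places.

44.69 km/h

Taking east as x and north as y: car velocity = (0.000, 47.000) km/h; motorcycle velocity = (37.466, 71.363) km/h.
Velocity of car relative to motorcycle = (0.000, 47.000) − (37.466, 71.363) = (-37.466, -24.363) km/h.
Magnitude = |(-37.466, -24.363)| = 44.691 km/h.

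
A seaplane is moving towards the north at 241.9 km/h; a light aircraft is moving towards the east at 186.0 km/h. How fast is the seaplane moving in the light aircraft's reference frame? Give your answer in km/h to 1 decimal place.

305.1 km/h

Taking east as x and north as y: seaplane velocity = (0.000, 241.900) km/h; light aircraft velocity = (186.000, 0.000) km/h.
Velocity of seaplane relative to light aircraft = (0.000, 241.900) − (186.000, 0.000) = (-186.000, 241.900) km/h.
Magnitude = |(-186.000, 241.900)| = 305.142 km/h.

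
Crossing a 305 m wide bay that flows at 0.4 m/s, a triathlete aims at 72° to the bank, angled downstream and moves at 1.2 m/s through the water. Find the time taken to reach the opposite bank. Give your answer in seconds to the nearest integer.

The component of the triathlete's velocity perpendicular to the bank is 1.2 × sin 72° = 1.141 m/s.
The current is parallel to the bank, so it does not affect the crossing time.
Time = 305 / 1.141 = 267.247 s.

267 s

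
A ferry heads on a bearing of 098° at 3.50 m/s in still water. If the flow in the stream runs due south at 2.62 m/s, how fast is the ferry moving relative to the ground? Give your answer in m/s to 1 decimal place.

4.7 m/s

Taking east as x and north as y: velocity relative to the water = (3.466, -0.487) m/s; the water relative to ground = (0.000, -2.620) m/s.
Velocity relative to ground = (3.466, -0.487) + (0.000, -2.620) = (3.466, -3.107) m/s.
Speed = |(3.466, -3.107)| = 4.655 m/s.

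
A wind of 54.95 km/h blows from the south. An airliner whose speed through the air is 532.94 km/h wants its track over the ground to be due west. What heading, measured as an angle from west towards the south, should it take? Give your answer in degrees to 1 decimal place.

The wind pushes perpendicular to the desired track; the heading must have a component into the wind equal to 54.95 km/h: 532.94 sin θ = 54.95.
sin θ = 0.1031, so θ = 5.918°.

5.9°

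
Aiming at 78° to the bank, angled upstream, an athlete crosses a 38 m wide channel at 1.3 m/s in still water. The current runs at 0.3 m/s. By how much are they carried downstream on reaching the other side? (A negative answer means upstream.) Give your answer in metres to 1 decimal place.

Perpendicular speed = 1.272 m/s; crossing time = 38 / 1.272 = 29.884 s.
Net downstream speed = 0.030 m/s.
Drift = 0.030 × 29.884 = 0.888 m (downstream).

0.9 m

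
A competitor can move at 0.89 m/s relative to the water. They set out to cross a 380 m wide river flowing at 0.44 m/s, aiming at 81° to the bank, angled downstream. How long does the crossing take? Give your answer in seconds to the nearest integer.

432 s

The component of the competitor's velocity perpendicular to the bank is 0.89 × sin 81° = 0.879 m/s.
The flow acts along the bank and has no component across it.
Time = 380 / 0.879 = 432.288 s.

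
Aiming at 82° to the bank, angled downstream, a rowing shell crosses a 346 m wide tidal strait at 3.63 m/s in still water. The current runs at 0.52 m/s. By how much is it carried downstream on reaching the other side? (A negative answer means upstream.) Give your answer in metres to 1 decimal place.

98.7 m

Perpendicular speed = 3.595 m/s; crossing time = 346 / 3.595 = 96.254 s.
Net downstream speed = 1.025 m/s.
Drift = 1.025 × 96.254 = 98.679 m (downstream).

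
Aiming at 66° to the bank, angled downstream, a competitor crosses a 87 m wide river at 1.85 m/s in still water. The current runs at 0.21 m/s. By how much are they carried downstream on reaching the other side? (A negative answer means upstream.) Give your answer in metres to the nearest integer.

50 m

Perpendicular speed = 1.690 m/s; crossing time = 87 / 1.690 = 51.477 s.
Net downstream speed = 0.962 m/s.
Drift = 0.962 × 51.477 = 49.545 m (downstream).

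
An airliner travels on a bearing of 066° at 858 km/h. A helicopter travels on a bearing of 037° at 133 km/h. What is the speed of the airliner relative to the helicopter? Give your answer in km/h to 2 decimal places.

744.47 km/h

Taking east as x and north as y: airliner velocity = (783.822, 348.980) km/h; helicopter velocity = (80.041, 106.219) km/h.
Velocity of airliner relative to helicopter = (783.822, 348.980) − (80.041, 106.219) = (703.781, 242.762) km/h.
Magnitude = |(703.781, 242.762)| = 744.473 km/h.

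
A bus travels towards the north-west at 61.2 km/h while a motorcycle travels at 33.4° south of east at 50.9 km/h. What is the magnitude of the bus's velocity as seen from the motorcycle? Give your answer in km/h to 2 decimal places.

Taking east as x and north as y: bus velocity = (-43.275, 43.275) km/h; motorcycle velocity = (42.494, -28.019) km/h.
Velocity of bus relative to motorcycle = (-43.275, 43.275) − (42.494, -28.019) = (-85.769, 71.294) km/h.
Magnitude = |(-85.769, 71.294)| = 111.531 km/h.

111.53 km/h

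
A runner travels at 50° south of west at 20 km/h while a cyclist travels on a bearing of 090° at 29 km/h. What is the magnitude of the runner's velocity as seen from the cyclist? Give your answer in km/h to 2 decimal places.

44.57 km/h

Taking east as x and north as y: runner velocity = (-12.856, -15.321) km/h; cyclist velocity = (29.000, 0.000) km/h.
Velocity of runner relative to cyclist = (-12.856, -15.321) − (29.000, 0.000) = (-41.856, -15.321) km/h.
Magnitude = |(-41.856, -15.321)| = 44.572 km/h.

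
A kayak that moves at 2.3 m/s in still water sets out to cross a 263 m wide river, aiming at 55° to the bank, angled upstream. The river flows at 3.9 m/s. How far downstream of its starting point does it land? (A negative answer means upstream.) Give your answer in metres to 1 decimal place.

Perpendicular speed = 1.884 m/s; crossing time = 263 / 1.884 = 139.593 s.
Net downstream speed = 2.581 m/s.
Drift = 2.581 × 139.593 = 360.258 m (downstream).

360.3 m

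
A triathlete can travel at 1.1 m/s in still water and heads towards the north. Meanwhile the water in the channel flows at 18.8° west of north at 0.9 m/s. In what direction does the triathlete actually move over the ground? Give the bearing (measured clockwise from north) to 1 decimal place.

351.5°

Taking east as x and north as y: velocity relative to the water = (0.000, 1.100) m/s; the water relative to ground = (-0.290, 0.852) m/s.
Velocity relative to ground = (0.000, 1.100) + (-0.290, 0.852) = (-0.290, 1.952) m/s.
Bearing = atan2(-0.29, 1.95) = 351.55° clockwise from north.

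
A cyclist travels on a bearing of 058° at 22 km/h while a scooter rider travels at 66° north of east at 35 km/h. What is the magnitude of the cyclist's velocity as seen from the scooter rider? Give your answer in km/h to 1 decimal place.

Taking east as x and north as y: cyclist velocity = (18.657, 11.658) km/h; scooter rider velocity = (14.236, 31.974) km/h.
Velocity of cyclist relative to scooter rider = (18.657, 11.658) − (14.236, 31.974) = (4.421, -20.316) km/h.
Magnitude = |(4.421, -20.316)| = 20.791 km/h.

20.8 km/h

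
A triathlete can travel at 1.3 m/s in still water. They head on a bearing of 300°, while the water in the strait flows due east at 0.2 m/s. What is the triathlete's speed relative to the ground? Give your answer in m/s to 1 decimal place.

1.1 m/s

Taking east as x and north as y: velocity relative to the water = (-1.126, 0.650) m/s; the water relative to ground = (0.200, 0.000) m/s.
Velocity relative to ground = (-1.126, 0.650) + (0.200, 0.000) = (-0.926, 0.650) m/s.
Speed = |(-0.926, 0.650)| = 1.131 m/s.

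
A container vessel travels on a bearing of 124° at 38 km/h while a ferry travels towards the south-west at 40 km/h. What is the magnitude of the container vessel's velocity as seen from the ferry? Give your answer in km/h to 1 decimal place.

Taking east as x and north as y: container vessel velocity = (31.503, -21.249) km/h; ferry velocity = (-28.284, -28.284) km/h.
Velocity of container vessel relative to ferry = (31.503, -21.249) − (-28.284, -28.284) = (59.788, 7.035) km/h.
Magnitude = |(59.788, 7.035)| = 60.200 km/h.

60.2 km/h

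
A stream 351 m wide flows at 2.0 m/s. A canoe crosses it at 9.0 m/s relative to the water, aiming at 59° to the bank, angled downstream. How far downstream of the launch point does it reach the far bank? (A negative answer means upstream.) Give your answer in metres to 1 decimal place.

Perpendicular speed = 7.715 m/s; crossing time = 351 / 7.715 = 45.499 s.
Net downstream speed = 6.635 m/s.
Drift = 6.635 × 45.499 = 301.899 m (downstream).

301.9 m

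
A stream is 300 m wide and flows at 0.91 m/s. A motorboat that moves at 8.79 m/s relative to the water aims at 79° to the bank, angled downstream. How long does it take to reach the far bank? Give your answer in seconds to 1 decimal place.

34.8 s

The component of the motorboat's velocity perpendicular to the bank is 8.79 × sin 79° = 8.629 m/s.
The flow acts along the bank and has no component across it.
Time = 300 / 8.629 = 34.768 s.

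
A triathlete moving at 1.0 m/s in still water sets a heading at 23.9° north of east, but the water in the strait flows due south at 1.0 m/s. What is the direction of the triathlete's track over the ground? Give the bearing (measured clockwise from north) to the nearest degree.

123°

Taking east as x and north as y: velocity relative to the water = (0.914, 0.405) m/s; the water relative to ground = (0.000, -1.000) m/s.
Velocity relative to ground = (0.914, 0.405) + (0.000, -1.000) = (0.914, -0.595) m/s.
Bearing = atan2(0.91, -0.59) = 123.05° clockwise from north.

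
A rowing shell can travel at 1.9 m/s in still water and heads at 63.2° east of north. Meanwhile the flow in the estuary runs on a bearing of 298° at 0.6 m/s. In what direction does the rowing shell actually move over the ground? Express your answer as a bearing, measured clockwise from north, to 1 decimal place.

Taking east as x and north as y: velocity relative to the water = (1.696, 0.857) m/s; the water relative to ground = (-0.530, 0.282) m/s.
Velocity relative to ground = (1.696, 0.857) + (-0.530, 0.282) = (1.166, 1.138) m/s.
Bearing = atan2(1.17, 1.14) = 45.69° clockwise from north.

045.7°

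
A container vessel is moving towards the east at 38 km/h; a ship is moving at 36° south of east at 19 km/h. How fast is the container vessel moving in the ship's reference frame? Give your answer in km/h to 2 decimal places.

25.23 km/h

Taking east as x and north as y: container vessel velocity = (38.000, 0.000) km/h; ship velocity = (15.371, -11.168) km/h.
Velocity of container vessel relative to ship = (38.000, 0.000) − (15.371, -11.168) = (22.629, 11.168) km/h.
Magnitude = |(22.629, 11.168)| = 25.234 km/h.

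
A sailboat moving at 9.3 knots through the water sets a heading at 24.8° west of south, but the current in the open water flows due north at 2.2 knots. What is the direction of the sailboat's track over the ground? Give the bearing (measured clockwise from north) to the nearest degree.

212°

Taking east as x and north as y: velocity relative to the water = (-3.901, -8.442) knots; the water relative to ground = (0.000, 2.200) knots.
Velocity relative to ground = (-3.901, -8.442) + (0.000, 2.200) = (-3.901, -6.242) knots.
Bearing = atan2(-3.90, -6.24) = 212.00° clockwise from north.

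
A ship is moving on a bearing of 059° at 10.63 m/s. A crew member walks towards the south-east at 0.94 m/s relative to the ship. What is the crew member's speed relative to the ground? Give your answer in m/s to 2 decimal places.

10.90 m/s

Taking east as x and north as y: ship velocity = (9.112, 5.475) m/s; crew member velocity relative to ship = (0.665, -0.665) m/s.
Velocity relative to ground = (9.112, 5.475) + (0.665, -0.665) = (9.776, 4.810) m/s.
Speed = |(9.776, 4.810)| = 10.896 m/s.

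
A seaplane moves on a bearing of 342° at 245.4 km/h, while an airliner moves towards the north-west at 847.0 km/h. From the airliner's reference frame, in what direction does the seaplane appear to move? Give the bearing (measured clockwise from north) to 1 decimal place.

124.9°

Taking east as x and north as y: seaplane velocity = (-75.833, 233.389) km/h; airliner velocity = (-598.919, 598.919) km/h.
Velocity of seaplane relative to airliner = (-75.833, 233.389) − (-598.919, 598.919) = (523.087, -365.530) km/h.
Bearing = atan2(523.09, -365.53) = 124.95° clockwise from north.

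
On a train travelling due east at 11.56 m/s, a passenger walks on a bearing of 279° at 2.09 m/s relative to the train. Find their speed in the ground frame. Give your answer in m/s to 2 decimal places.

Taking east as x and north as y: train velocity = (11.560, 0.000) m/s; passenger velocity relative to train = (-2.064, 0.327) m/s.
Velocity relative to ground = (11.560, 0.000) + (-2.064, 0.327) = (9.496, 0.327) m/s.
Speed = |(9.496, 0.327)| = 9.501 m/s.

9.50 m/s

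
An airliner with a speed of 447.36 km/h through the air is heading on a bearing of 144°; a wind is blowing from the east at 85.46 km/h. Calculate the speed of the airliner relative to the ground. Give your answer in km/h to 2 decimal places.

Taking east as x and north as y: velocity relative to the air = (262.952, -361.922) km/h; the air relative to ground = (-85.460, 0.000) km/h.
Velocity relative to ground = (262.952, -361.922) + (-85.460, 0.000) = (177.492, -361.922) km/h.
Speed = |(177.492, -361.922)| = 403.101 km/h.

403.10 km/h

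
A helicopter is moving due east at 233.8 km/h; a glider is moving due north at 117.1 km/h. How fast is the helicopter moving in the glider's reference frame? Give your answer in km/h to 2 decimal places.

Taking east as x and north as y: helicopter velocity = (233.800, 0.000) km/h; glider velocity = (0.000, 117.100) km/h.
Velocity of helicopter relative to glider = (233.800, 0.000) − (0.000, 117.100) = (233.800, -117.100) km/h.
Magnitude = |(233.800, -117.100)| = 261.486 km/h.

261.49 km/h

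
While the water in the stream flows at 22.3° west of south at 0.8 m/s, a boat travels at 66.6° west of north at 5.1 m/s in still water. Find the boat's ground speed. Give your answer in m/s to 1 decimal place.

5.1 m/s

Taking east as x and north as y: velocity relative to the water = (-4.681, 2.025) m/s; the water relative to ground = (-0.304, -0.740) m/s.
Velocity relative to ground = (-4.681, 2.025) + (-0.304, -0.740) = (-4.984, 1.285) m/s.
Speed = |(-4.984, 1.285)| = 5.147 m/s.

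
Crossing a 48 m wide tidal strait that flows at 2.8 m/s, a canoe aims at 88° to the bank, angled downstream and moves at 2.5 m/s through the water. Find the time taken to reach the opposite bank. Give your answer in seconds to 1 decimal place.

The component of the canoe's velocity perpendicular to the bank is 2.5 × sin 88° = 2.498 m/s.
The flow acts along the bank and has no component across it.
Time = 48 / 2.498 = 19.212 s.

19.2 s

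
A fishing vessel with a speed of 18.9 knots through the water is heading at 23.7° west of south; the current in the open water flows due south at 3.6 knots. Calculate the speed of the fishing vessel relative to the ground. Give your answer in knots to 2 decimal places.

22.24 knots

Taking east as x and north as y: velocity relative to the water = (-7.597, -17.306) knots; the water relative to ground = (0.000, -3.600) knots.
Velocity relative to ground = (-7.597, -17.306) + (0.000, -3.600) = (-7.597, -20.906) knots.
Speed = |(-7.597, -20.906)| = 22.244 knots.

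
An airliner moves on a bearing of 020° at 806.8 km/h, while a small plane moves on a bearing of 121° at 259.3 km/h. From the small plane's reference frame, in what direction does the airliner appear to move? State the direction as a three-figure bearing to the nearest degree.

Taking east as x and north as y: airliner velocity = (275.942, 758.144) km/h; small plane velocity = (222.263, -133.549) km/h.
Velocity of airliner relative to small plane = (275.942, 758.144) − (222.263, -133.549) = (53.678, 891.693) km/h.
Bearing = atan2(53.68, 891.69) = 3.44° clockwise from north.

003°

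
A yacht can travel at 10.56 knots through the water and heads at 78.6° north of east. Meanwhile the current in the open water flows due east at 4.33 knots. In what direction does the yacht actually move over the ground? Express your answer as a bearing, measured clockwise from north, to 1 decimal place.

Taking east as x and north as y: velocity relative to the water = (2.087, 10.352) knots; the water relative to ground = (4.330, 0.000) knots.
Velocity relative to ground = (2.087, 10.352) + (4.330, 0.000) = (6.417, 10.352) knots.
Bearing = atan2(6.42, 10.35) = 31.80° clockwise from north.

031.8°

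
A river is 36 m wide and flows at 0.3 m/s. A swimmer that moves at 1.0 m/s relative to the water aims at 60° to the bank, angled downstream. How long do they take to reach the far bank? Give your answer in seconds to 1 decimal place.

The component of the swimmer's velocity perpendicular to the bank is 1.0 × sin 60° = 0.866 m/s.
Only the cross-stream component determines the crossing time; the current contributes nothing perpendicular to the bank.
Time = 36 / 0.866 = 41.569 s.

41.6 s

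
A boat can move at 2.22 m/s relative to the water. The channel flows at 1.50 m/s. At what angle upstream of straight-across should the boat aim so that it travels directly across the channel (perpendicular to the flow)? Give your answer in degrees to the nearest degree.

To cancel the current, the upstream component of the boat's velocity must equal the flow: 2.22 sin θ = 1.50.
sin θ = 1.50 / 2.22 = 0.6757.
θ = arcsin(0.6757) = 42.507°.

43°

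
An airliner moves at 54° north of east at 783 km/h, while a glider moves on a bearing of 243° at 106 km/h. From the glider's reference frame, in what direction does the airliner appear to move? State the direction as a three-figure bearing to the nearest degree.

039°

Taking east as x and north as y: airliner velocity = (460.236, 633.460) km/h; glider velocity = (-94.447, -48.123) km/h.
Velocity of airliner relative to glider = (460.236, 633.460) − (-94.447, -48.123) = (554.683, 681.583) km/h.
Bearing = atan2(554.68, 681.58) = 39.14° clockwise from north.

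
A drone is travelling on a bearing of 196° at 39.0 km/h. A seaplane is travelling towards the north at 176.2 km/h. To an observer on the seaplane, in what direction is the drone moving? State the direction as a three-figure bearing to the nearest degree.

183°

Taking east as x and north as y: drone velocity = (-10.750, -37.489) km/h; seaplane velocity = (0.000, 176.200) km/h.
Velocity of drone relative to seaplane = (-10.750, -37.489) − (0.000, 176.200) = (-10.750, -213.689) km/h.
Bearing = atan2(-10.75, -213.69) = 182.88° clockwise from north.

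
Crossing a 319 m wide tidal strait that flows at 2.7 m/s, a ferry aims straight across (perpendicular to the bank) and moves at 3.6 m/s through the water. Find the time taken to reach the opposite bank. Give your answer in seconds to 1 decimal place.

The component of the ferry's velocity perpendicular to the bank is 3.6 m/s.
The current is parallel to the bank, so it does not affect the crossing time.
Time = 319 / 3.600 = 88.611 s.

88.6 s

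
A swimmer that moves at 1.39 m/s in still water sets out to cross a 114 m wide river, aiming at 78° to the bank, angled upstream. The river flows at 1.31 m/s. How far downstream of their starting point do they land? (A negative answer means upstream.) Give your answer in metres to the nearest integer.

Perpendicular speed = 1.360 m/s; crossing time = 114 / 1.360 = 83.847 s.
Net downstream speed = 1.021 m/s.
Drift = 1.021 × 83.847 = 85.608 m (downstream).

86 m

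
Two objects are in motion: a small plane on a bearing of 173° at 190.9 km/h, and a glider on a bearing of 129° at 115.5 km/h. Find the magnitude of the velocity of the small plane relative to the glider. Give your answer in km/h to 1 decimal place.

Taking east as x and north as y: small plane velocity = (23.265, -189.477) km/h; glider velocity = (89.760, -72.687) km/h.
Velocity of small plane relative to glider = (23.265, -189.477) − (89.760, -72.687) = (-66.496, -116.791) km/h.
Magnitude = |(-66.496, -116.791)| = 134.394 km/h.

134.4 km/h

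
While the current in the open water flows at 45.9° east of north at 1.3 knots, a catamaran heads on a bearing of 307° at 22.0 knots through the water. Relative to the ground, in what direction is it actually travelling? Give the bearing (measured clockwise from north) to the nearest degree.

Taking east as x and north as y: velocity relative to the water = (-17.570, 13.240) knots; the water relative to ground = (0.934, 0.905) knots.
Velocity relative to ground = (-17.570, 13.240) + (0.934, 0.905) = (-16.636, 14.145) knots.
Bearing = atan2(-16.64, 14.14) = 310.37° clockwise from north.

310°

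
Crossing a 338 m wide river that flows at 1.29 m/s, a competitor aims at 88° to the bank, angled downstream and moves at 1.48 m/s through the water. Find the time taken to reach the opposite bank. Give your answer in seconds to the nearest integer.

The component of the competitor's velocity perpendicular to the bank is 1.48 × sin 88° = 1.479 m/s.
Only the cross-stream component determines the crossing time; the current contributes nothing perpendicular to the bank.
Time = 338 / 1.479 = 228.518 s.

229 s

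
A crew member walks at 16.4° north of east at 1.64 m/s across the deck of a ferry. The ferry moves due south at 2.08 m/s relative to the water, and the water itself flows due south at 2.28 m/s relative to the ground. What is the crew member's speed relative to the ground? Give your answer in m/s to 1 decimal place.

In east/north components (m/s): crew member relative to ferry = (1.573, 0.463); ferry relative to water = (0.000, -2.080); water relative to ground = (0.000, -2.280).
Sum = (1.573, -3.897) m/s.
Speed = |(1.573, -3.897)| = 4.203 m/s.

4.2 m/s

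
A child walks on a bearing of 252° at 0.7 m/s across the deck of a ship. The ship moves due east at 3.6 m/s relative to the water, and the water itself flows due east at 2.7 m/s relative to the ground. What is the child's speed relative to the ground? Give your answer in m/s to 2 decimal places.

In east/north components (m/s): child relative to ship = (-0.666, -0.216); ship relative to water = (3.600, 0.000); water relative to ground = (2.700, 0.000).
Sum = (5.634, -0.216) m/s.
Speed = |(5.634, -0.216)| = 5.638 m/s.

5.64 m/s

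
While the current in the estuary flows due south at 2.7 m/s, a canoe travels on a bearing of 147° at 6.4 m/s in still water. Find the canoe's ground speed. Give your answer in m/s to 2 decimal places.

Taking east as x and north as y: velocity relative to the water = (3.486, -5.367) m/s; the water relative to ground = (0.000, -2.700) m/s.
Velocity relative to ground = (3.486, -5.367) + (0.000, -2.700) = (3.486, -8.067) m/s.
Speed = |(3.486, -8.067)| = 8.788 m/s.

8.79 m/s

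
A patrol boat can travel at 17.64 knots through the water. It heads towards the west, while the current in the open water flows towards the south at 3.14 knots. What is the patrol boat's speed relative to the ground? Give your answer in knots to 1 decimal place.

17.9 knots

Taking east as x and north as y: velocity relative to the water = (-17.640, 0.000) knots; the water relative to ground = (0.000, -3.140) knots.
Velocity relative to ground = (-17.640, 0.000) + (0.000, -3.140) = (-17.640, -3.140) knots.
Speed = |(-17.640, -3.140)| = 17.917 knots.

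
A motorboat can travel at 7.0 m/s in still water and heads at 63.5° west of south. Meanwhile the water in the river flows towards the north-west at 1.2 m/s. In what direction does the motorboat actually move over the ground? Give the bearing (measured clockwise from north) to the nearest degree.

252°

Taking east as x and north as y: velocity relative to the water = (-6.265, -3.123) m/s; the water relative to ground = (-0.849, 0.849) m/s.
Velocity relative to ground = (-6.265, -3.123) + (-0.849, 0.849) = (-7.113, -2.275) m/s.
Bearing = atan2(-7.11, -2.27) = 252.27° clockwise from north.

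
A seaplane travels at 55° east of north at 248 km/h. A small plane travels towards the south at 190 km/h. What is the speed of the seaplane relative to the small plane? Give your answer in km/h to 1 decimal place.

389.4 km/h

Taking east as x and north as y: seaplane velocity = (203.150, 142.247) km/h; small plane velocity = (0.000, -190.000) km/h.
Velocity of seaplane relative to small plane = (203.150, 142.247) − (0.000, -190.000) = (203.150, 332.247) km/h.
Magnitude = |(203.150, 332.247)| = 389.433 km/h.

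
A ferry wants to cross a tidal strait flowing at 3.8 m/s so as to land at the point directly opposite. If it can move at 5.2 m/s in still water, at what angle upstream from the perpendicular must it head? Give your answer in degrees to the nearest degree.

To cancel the current, the upstream component of the ferry's velocity must equal the flow: 5.2 sin θ = 3.8.
sin θ = 3.8 / 5.2 = 0.7308.
θ = arcsin(0.7308) = 46.951°.

47°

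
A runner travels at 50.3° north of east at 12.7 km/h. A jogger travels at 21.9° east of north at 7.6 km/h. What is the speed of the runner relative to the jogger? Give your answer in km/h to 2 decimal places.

Taking east as x and north as y: runner velocity = (8.112, 9.771) km/h; jogger velocity = (2.835, 7.052) km/h.
Velocity of runner relative to jogger = (8.112, 9.771) − (2.835, 7.052) = (5.278, 2.720) km/h.
Magnitude = |(5.278, 2.720)| = 5.937 km/h.

5.94 km/h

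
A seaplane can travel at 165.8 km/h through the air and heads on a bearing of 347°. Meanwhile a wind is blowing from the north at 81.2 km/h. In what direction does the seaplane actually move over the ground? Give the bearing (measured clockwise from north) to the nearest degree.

Taking east as x and north as y: velocity relative to the air = (-37.297, 161.551) km/h; the air relative to ground = (0.000, -81.200) km/h.
Velocity relative to ground = (-37.297, 161.551) + (0.000, -81.200) = (-37.297, 80.351) km/h.
Bearing = atan2(-37.30, 80.35) = 335.10° clockwise from north.

335°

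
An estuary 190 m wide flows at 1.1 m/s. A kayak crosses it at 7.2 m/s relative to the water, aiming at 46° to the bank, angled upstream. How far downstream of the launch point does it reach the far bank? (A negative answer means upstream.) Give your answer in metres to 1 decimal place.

-143.1 m

Perpendicular speed = 5.179 m/s; crossing time = 190 / 5.179 = 36.685 s.
Net downstream speed = -3.902 m/s.
Drift = -3.902 × 36.685 = -143.128 m (upstream).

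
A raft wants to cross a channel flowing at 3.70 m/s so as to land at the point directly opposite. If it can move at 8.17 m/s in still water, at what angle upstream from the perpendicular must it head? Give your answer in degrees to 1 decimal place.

26.9°

To cancel the current, the upstream component of the raft's velocity must equal the flow: 8.17 sin θ = 3.70.
sin θ = 3.70 / 8.17 = 0.4529.
θ = arcsin(0.4529) = 26.928°.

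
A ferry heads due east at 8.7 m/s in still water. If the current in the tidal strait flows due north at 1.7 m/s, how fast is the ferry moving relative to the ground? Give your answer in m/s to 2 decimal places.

8.86 m/s

Taking east as x and north as y: velocity relative to the water = (8.700, 0.000) m/s; the water relative to ground = (0.000, 1.700) m/s.
Velocity relative to ground = (8.700, 0.000) + (0.000, 1.700) = (8.700, 1.700) m/s.
Speed = |(8.700, 1.700)| = 8.865 m/s.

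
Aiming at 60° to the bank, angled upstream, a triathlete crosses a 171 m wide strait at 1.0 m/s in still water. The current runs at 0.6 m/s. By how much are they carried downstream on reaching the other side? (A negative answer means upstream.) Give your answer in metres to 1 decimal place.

Perpendicular speed = 0.866 m/s; crossing time = 171 / 0.866 = 197.454 s.
Net downstream speed = 0.100 m/s.
Drift = 0.100 × 197.454 = 19.745 m (downstream).

19.7 m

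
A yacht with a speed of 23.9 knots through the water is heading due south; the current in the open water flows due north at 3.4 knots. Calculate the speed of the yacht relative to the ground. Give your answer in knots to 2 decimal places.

Taking east as x and north as y: velocity relative to the water = (0.000, -23.900) knots; the water relative to ground = (0.000, 3.400) knots.
Velocity relative to ground = (0.000, -23.900) + (0.000, 3.400) = (0.000, -20.500) knots.
Speed = |(0.000, -20.500)| = 20.500 knots.

20.50 knots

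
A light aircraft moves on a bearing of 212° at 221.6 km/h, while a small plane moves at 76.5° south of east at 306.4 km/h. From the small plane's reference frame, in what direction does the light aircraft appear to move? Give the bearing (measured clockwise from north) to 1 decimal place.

300.2°

Taking east as x and north as y: light aircraft velocity = (-117.430, -187.927) km/h; small plane velocity = (71.528, -297.934) km/h.
Velocity of light aircraft relative to small plane = (-117.430, -187.927) − (71.528, -297.934) = (-188.958, 110.007) km/h.
Bearing = atan2(-188.96, 110.01) = 300.21° clockwise from north.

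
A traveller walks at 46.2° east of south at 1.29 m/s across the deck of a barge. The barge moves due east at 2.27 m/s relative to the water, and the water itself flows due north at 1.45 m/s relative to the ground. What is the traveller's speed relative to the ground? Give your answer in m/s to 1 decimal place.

In east/north components (m/s): traveller relative to barge = (0.931, -0.893); barge relative to water = (2.270, 0.000); water relative to ground = (0.000, 1.450).
Sum = (3.201, 0.557) m/s.
Speed = |(3.201, 0.557)| = 3.249 m/s.

3.2 m/s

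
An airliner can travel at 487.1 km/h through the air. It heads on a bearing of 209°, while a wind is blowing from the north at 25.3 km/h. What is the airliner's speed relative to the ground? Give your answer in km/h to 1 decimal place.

Taking east as x and north as y: velocity relative to the air = (-236.151, -426.027) km/h; the air relative to ground = (0.000, -25.300) km/h.
Velocity relative to ground = (-236.151, -426.027) + (0.000, -25.300) = (-236.151, -451.327) km/h.
Speed = |(-236.151, -451.327)| = 509.376 km/h.

509.4 km/h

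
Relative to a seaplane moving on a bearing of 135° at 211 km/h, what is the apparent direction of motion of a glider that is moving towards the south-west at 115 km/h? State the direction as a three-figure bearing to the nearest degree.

Taking east as x and north as y: glider velocity = (-81.317, -81.317) km/h; seaplane velocity = (149.200, -149.200) km/h.
Velocity of glider relative to seaplane = (-81.317, -81.317) − (149.200, -149.200) = (-230.517, 67.882) km/h.
Bearing = atan2(-230.52, 67.88) = 286.41° clockwise from north.

286°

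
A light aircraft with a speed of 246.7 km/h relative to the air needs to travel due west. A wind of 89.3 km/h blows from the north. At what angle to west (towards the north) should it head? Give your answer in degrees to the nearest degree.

21°

The wind pushes perpendicular to the desired track; the heading must have a component into the wind equal to 89.3 km/h: 246.7 sin θ = 89.3.
sin θ = 0.3620, so θ = 21.222°.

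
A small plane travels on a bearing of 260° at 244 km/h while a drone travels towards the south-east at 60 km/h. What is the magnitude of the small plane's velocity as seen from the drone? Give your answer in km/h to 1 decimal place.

282.7 km/h

Taking east as x and north as y: small plane velocity = (-240.293, -42.370) km/h; drone velocity = (42.426, -42.426) km/h.
Velocity of small plane relative to drone = (-240.293, -42.370) − (42.426, -42.426) = (-282.719, 0.056) km/h.
Magnitude = |(-282.719, 0.056)| = 282.720 km/h.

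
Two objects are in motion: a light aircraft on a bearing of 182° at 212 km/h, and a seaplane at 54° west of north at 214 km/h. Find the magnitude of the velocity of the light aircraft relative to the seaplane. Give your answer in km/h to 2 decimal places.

376.14 km/h

Taking east as x and north as y: light aircraft velocity = (-7.399, -211.871) km/h; seaplane velocity = (-173.130, 125.786) km/h.
Velocity of light aircraft relative to seaplane = (-7.399, -211.871) − (-173.130, 125.786) = (165.731, -337.657) km/h.
Magnitude = |(165.731, -337.657)| = 376.137 km/h.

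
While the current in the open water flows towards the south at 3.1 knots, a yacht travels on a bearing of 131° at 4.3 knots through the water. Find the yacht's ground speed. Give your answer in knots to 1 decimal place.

6.8 knots

Taking east as x and north as y: velocity relative to the water = (3.245, -2.821) knots; the water relative to ground = (0.000, -3.100) knots.
Velocity relative to ground = (3.245, -2.821) + (0.000, -3.100) = (3.245, -5.921) knots.
Speed = |(3.245, -5.921)| = 6.752 knots.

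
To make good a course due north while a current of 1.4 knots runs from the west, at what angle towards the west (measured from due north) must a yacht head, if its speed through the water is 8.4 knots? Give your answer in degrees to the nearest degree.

The current pushes perpendicular to the desired track; the heading must have a component into the current equal to 1.4 knots: 8.4 sin θ = 1.4.
sin θ = 0.1667, so θ = 9.594°.

10°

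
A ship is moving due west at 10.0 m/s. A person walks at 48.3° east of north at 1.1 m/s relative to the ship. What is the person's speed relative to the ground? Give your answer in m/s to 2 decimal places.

9.21 m/s

Taking east as x and north as y: ship velocity = (-10.000, 0.000) m/s; person velocity relative to ship = (0.821, 0.732) m/s.
Velocity relative to ground = (-10.000, 0.000) + (0.821, 0.732) = (-9.179, 0.732) m/s.
Speed = |(-9.179, 0.732)| = 9.208 m/s.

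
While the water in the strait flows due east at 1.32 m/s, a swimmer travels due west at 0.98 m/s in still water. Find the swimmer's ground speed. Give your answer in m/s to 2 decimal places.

0.34 m/s

Taking east as x and north as y: velocity relative to the water = (-0.980, 0.000) m/s; the water relative to ground = (1.320, 0.000) m/s.
Velocity relative to ground = (-0.980, 0.000) + (1.320, 0.000) = (0.340, 0.000) m/s.
Speed = |(0.340, 0.000)| = 0.340 m/s.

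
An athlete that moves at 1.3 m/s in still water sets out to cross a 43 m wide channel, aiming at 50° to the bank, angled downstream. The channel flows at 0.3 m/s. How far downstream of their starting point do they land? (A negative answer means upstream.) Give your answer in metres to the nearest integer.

49 m

Perpendicular speed = 0.996 m/s; crossing time = 43 / 0.996 = 43.179 s.
Net downstream speed = 1.136 m/s.
Drift = 1.136 × 43.179 = 49.035 m (downstream).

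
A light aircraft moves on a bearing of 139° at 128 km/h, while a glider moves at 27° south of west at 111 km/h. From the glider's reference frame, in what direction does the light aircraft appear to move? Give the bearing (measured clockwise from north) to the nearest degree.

Taking east as x and north as y: light aircraft velocity = (83.976, -96.603) km/h; glider velocity = (-98.902, -50.393) km/h.
Velocity of light aircraft relative to glider = (83.976, -96.603) − (-98.902, -50.393) = (182.877, -46.210) km/h.
Bearing = atan2(182.88, -46.21) = 104.18° clockwise from north.

104°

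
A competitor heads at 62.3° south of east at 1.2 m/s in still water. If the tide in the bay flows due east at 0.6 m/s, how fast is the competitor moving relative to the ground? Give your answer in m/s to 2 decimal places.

1.57 m/s

Taking east as x and north as y: velocity relative to the water = (0.558, -1.062) m/s; the water relative to ground = (0.600, 0.000) m/s.
Velocity relative to ground = (0.558, -1.062) + (0.600, 0.000) = (1.158, -1.062) m/s.
Speed = |(1.158, -1.062)| = 1.571 m/s.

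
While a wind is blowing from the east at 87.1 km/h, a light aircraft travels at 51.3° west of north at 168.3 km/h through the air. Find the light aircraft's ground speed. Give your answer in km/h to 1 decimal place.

242.5 km/h

Taking east as x and north as y: velocity relative to the air = (-131.346, 105.228) km/h; the air relative to ground = (-87.100, 0.000) km/h.
Velocity relative to ground = (-131.346, 105.228) + (-87.100, 0.000) = (-218.446, 105.228) km/h.
Speed = |(-218.446, 105.228)| = 242.470 km/h.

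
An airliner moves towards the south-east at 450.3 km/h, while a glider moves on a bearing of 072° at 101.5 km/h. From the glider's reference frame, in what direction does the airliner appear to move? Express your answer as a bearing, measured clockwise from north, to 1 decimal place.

147.6°

Taking east as x and north as y: airliner velocity = (318.410, -318.410) km/h; glider velocity = (96.532, 31.365) km/h.
Velocity of airliner relative to glider = (318.410, -318.410) − (96.532, 31.365) = (221.878, -349.775) km/h.
Bearing = atan2(221.88, -349.78) = 147.61° clockwise from north.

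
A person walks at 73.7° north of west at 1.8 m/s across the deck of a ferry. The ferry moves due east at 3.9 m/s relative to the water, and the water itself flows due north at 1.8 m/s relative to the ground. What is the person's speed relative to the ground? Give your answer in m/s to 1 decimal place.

In east/north components (m/s): person relative to ferry = (-0.505, 1.728); ferry relative to water = (3.900, 0.000); water relative to ground = (0.000, 1.800).
Sum = (3.395, 3.528) m/s.
Speed = |(3.395, 3.528)| = 4.896 m/s.

4.9 m/s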